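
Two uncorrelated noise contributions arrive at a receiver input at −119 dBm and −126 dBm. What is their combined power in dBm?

−118.2 dBm

Convert to linear, add, convert back:
P₁ = 1.26×10⁻¹⁵ W, P₂ = 2.51×10⁻¹⁶ W
P_tot = 1.51×10⁻¹⁵ W → 10 log₁₀(P_tot / 10⁻³) = −118.2 dBm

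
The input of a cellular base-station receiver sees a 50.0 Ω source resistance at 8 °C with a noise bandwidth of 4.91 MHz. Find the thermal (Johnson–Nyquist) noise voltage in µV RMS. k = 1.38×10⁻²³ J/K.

T = 8 °C + 273.15 = 281.15 K
V_n = √(4kTRB)
4kTRB = 4 × 1.38×10⁻²³ × 281.15 × 5.00×10¹ × 4.91×10⁶ = 3.81×10⁻¹² V²
V_n = √(3.81×10⁻¹²) = 1.95×10⁻⁶ V = 1.95 µV

1.95 µV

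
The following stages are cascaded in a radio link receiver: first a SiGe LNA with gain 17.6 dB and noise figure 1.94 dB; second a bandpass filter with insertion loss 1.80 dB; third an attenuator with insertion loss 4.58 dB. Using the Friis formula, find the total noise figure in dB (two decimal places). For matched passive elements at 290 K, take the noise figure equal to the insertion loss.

Convert to linear (a loss of L dB is a gain of −L dB): F_i = 10^(NF_i/10), G_i = 10^(G_i,dB/10)
  Stage 1: F_1 = 10^(1.94/10) = 1.563, G_1 = 10^(17.6/10) = 57.54
  Stage 2: F_2 = 10^(1.80/10) = 1.514, G_2 = 10^(−1.80/10) = 0.6607
  Stage 3: F_3 = 10^(4.58/10) = 2.871, G_3 = 10^(−4.58/10) = 0.3483
Friis cascade:
  F = 1.563 + (1.514 − 1)/57.54 + (2.871 − 1)/38.02 = 1.621
NF = 10 log₁₀(1.621) = 2.10 dB

2.10 dB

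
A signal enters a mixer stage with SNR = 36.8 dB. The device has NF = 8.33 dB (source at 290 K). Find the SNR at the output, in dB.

28.47 dB

By definition F = SNR_in/SNR_out, so in dB: SNR_out = SNR_in − NF
SNR_out = 36.8 − 8.33 = 28.47 dB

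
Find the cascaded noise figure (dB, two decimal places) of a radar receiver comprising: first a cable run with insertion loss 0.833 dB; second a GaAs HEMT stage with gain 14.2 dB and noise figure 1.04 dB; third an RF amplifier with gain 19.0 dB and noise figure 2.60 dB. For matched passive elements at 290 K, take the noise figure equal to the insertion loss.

Convert to linear (a loss of L dB is a gain of −L dB): F_i = 10^(NF_i/10), G_i = 10^(G_i,dB/10)
  Stage 1: F_1 = 10^(0.833/10) = 1.211, G_1 = 10^(−0.833/10) = 0.8255
  Stage 2: F_2 = 10^(1.04/10) = 1.271, G_2 = 10^(14.2/10) = 26.30
  Stage 3: F_3 = 10^(2.60/10) = 1.820, G_3 = 10^(19.0/10) = 79.43
Friis cascade:
  F = 1.211 + (1.271 − 1)/0.8255 + (1.820 − 1)/21.71 = 1.577
NF = 10 log₁₀(1.577) = 1.98 dB

1.98 dB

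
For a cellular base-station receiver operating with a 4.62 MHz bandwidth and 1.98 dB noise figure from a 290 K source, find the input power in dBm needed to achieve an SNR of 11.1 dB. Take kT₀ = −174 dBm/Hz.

−94.3 dBm

Sensitivity = −174 + 10 log₁₀(B) + NF + SNR_min
= −174 + 66.65 + 1.98 + 11.1
= −94.27 dBm → −94.3 dBm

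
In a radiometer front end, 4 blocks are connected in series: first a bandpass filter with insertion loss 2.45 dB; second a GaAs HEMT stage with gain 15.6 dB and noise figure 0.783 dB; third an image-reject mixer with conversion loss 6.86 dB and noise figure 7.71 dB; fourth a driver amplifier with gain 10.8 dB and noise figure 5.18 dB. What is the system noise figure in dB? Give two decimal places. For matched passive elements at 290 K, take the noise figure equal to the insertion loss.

Convert to linear (a loss of L dB is a gain of −L dB): F_i = 10^(NF_i/10), G_i = 10^(G_i,dB/10)
  Stage 1: F_1 = 10^(2.45/10) = 1.758, G_1 = 10^(−2.45/10) = 0.5689
  Stage 2: F_2 = 10^(0.783/10) = 1.198, G_2 = 10^(15.6/10) = 36.31
  Stage 3: F_3 = 10^(7.71/10) = 5.902, G_3 = 10^(−6.86/10) = 0.2061
  Stage 4: F_4 = 10^(5.18/10) = 3.296, G_4 = 10^(10.8/10) = 12.02
Friis cascade:
  F = 1.758 + (1.198 − 1)/0.5689 + (5.902 − 1)/20.65 + (3.296 − 1)/4.256 = 2.882
NF = 10 log₁₀(2.882) = 4.60 dB

4.60 dB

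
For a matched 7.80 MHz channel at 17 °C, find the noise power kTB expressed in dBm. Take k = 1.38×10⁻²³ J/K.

−105.1 dBm

T = 17 °C + 273.15 = 290.15 K
P_n = kTB = 1.38×10⁻²³ × 290.15 × 7.80×10⁶ = 3.12×10⁻¹⁴ W
In dBm: 10 log₁₀(3.12×10⁻¹⁴ / 10⁻³) = −105.1 dBm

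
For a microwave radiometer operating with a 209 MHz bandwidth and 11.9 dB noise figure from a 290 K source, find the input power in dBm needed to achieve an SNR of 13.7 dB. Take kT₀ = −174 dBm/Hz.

−65.2 dBm

Sensitivity = −174 + 10 log₁₀(B) + NF + SNR_min
= −174 + 83.2 + 11.9 + 13.7
= −65.2 dBm → −65.2 dBm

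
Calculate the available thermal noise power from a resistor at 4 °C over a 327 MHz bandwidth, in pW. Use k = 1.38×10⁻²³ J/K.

1.25 pW

T = 4 °C + 273.15 = 277.15 K
P_n = kTB = 1.38×10⁻²³ × 277.15 × 3.27×10⁸ = 1.25×10⁻¹² W = 1.25 pW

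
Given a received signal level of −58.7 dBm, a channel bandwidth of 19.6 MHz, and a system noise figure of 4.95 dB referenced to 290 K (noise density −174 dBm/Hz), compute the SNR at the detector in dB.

Noise floor: N = −174 + 10 log₁₀(B) + NF
10 log₁₀(1.96×10⁷) = 72.92 dB
N = −174 + 72.92 + 4.95 = −96.13 dBm
SNR = P_sig − N = −58.7 − (−96.13) = 37.43 dB → 37.4 dB

37.4 dB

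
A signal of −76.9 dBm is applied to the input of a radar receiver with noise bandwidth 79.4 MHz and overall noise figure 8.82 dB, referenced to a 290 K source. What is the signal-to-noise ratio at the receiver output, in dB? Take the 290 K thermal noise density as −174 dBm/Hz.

Noise floor: N = −174 + 10 log₁₀(B) + NF
10 log₁₀(7.94×10⁷) = 79 dB
N = −174 + 79 + 8.82 = −86.18 dBm
SNR = P_sig − N = −76.9 − (−86.18) = 9.28 dB → 9.3 dB

9.3 dB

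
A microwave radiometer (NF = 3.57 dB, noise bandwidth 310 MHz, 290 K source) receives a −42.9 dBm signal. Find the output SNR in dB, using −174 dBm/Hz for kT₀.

Noise floor: N = −174 + 10 log₁₀(B) + NF
10 log₁₀(3.10×10⁸) = 84.91 dB
N = −174 + 84.91 + 3.57 = −85.52 dBm
SNR = P_sig − N = −42.9 − (−85.52) = 42.62 dB → 42.6 dB

42.6 dB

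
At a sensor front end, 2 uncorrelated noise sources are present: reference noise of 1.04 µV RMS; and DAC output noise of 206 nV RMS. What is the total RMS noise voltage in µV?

Uncorrelated sources add in power (mean-square): V_tot = √(ΣV_i²)
V_tot = √[(1.04×10⁻⁶)² + (2.06×10⁻⁷)²] = 1.06×10⁻⁶ V = 1.06 µV

1.06 µV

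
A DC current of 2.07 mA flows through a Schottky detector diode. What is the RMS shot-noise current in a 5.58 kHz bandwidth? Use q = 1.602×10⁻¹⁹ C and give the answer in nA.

I_n = √(2qI·B)
2qI·B = 2 × 1.602×10⁻¹⁹ × 2.07×10⁻³ × 5.58×10³ = 3.70×10⁻¹⁸ A²
I_n = √(3.70×10⁻¹⁸) = 1.92×10⁻⁹ A = 1.92 nA

1.92 nA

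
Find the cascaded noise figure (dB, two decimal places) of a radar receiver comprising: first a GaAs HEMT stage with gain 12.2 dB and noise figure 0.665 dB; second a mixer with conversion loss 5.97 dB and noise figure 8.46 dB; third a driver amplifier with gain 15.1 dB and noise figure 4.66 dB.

Convert to linear (a loss of L dB is a gain of −L dB): F_i = 10^(NF_i/10), G_i = 10^(G_i,dB/10)
  Stage 1: F_1 = 10^(0.665/10) = 1.165, G_1 = 10^(12.2/10) = 16.60
  Stage 2: F_2 = 10^(8.46/10) = 7.015, G_2 = 10^(−5.97/10) = 0.2529
  Stage 3: F_3 = 10^(4.66/10) = 2.924, G_3 = 10^(15.1/10) = 32.36
Friis cascade:
  F = 1.165 + (7.015 − 1)/16.60 + (2.924 − 1)/4.198 = 1.986
NF = 10 log₁₀(1.986) = 2.98 dB

2.98 dB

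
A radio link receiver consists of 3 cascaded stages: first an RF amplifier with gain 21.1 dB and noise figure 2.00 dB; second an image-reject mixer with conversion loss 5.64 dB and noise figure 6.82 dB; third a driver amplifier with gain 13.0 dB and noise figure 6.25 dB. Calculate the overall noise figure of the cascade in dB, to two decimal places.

2.32 dB

Convert to linear (a loss of L dB is a gain of −L dB): F_i = 10^(NF_i/10), G_i = 10^(G_i,dB/10)
  Stage 1: F_1 = 10^(2.00/10) = 1.585, G_1 = 10^(21.1/10) = 128.8
  Stage 2: F_2 = 10^(6.82/10) = 4.808, G_2 = 10^(−5.64/10) = 0.2729
  Stage 3: F_3 = 10^(6.25/10) = 4.217, G_3 = 10^(13.0/10) = 19.95
Friis cascade:
  F = 1.585 + (4.808 − 1)/128.8 + (4.217 − 1)/35.16 = 1.706
NF = 10 log₁₀(1.706) = 2.32 dB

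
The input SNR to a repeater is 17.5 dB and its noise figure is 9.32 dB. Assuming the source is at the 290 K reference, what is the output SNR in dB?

By definition F = SNR_in/SNR_out, so in dB: SNR_out = SNR_in − NF
SNR_out = 17.5 − 9.32 = 8.18 dB

8.18 dB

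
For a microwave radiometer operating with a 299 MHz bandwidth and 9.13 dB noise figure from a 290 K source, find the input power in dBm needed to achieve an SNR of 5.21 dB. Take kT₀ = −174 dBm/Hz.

Sensitivity = −174 + 10 log₁₀(B) + NF + SNR_min
= −174 + 84.76 + 9.13 + 5.21
= −74.90 dBm → −74.9 dBm

−74.9 dBm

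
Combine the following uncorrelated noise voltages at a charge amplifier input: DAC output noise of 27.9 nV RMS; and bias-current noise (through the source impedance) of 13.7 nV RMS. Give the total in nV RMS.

Uncorrelated sources add in power (mean-square): V_tot = √(ΣV_i²)
V_tot = √[(2.79×10⁻⁸)² + (1.37×10⁻⁸)²] = 3.11×10⁻⁸ V = 31.1 nV

31.1 nV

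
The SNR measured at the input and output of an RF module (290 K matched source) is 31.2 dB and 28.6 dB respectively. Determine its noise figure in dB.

2.6 dB

NF (dB) = SNR_in(dB) − SNR_out(dB) when the source is at T₀
NF = 31.2 − 28.6 = 2.6 dB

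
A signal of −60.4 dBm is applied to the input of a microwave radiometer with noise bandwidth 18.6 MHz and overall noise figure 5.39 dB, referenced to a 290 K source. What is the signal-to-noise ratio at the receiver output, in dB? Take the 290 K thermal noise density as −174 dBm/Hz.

35.5 dB

Noise floor: N = −174 + 10 log₁₀(B) + NF
10 log₁₀(1.86×10⁷) = 72.7 dB
N = −174 + 72.7 + 5.39 = −95.91 dBm
SNR = P_sig − N = −60.4 − (−95.91) = 35.51 dB → 35.5 dB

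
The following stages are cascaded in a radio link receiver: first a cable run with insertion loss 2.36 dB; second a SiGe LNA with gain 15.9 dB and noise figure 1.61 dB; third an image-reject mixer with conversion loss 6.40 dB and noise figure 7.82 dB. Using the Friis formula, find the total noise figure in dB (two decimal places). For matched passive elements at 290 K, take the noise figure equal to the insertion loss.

4.34 dB

Convert to linear (a loss of L dB is a gain of −L dB): F_i = 10^(NF_i/10), G_i = 10^(G_i,dB/10)
  Stage 1: F_1 = 10^(2.36/10) = 1.722, G_1 = 10^(−2.36/10) = 0.5808
  Stage 2: F_2 = 10^(1.61/10) = 1.449, G_2 = 10^(15.9/10) = 38.90
  Stage 3: F_3 = 10^(7.82/10) = 6.053, G_3 = 10^(−6.40/10) = 0.2291
Friis cascade:
  F = 1.722 + (1.449 − 1)/0.5808 + (6.053 − 1)/22.59 = 2.718
NF = 10 log₁₀(2.718) = 4.34 dB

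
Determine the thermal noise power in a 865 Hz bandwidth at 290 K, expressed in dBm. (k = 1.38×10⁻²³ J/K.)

−144.6 dBm

P_n = kTB = 1.38×10⁻²³ × 290 × 8.65×10² = 3.46×10⁻¹⁸ W
In dBm: 10 log₁₀(3.46×10⁻¹⁸ / 10⁻³) = −144.6 dBm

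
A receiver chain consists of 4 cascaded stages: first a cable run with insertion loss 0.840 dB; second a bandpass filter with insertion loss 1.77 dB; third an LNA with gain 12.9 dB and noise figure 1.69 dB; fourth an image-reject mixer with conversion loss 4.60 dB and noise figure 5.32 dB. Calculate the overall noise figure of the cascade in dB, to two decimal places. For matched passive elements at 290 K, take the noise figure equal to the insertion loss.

Convert to linear (a loss of L dB is a gain of −L dB): F_i = 10^(NF_i/10), G_i = 10^(G_i,dB/10)
  Stage 1: F_1 = 10^(0.840/10) = 1.213, G_1 = 10^(−0.840/10) = 0.8241
  Stage 2: F_2 = 10^(1.77/10) = 1.503, G_2 = 10^(−1.77/10) = 0.6653
  Stage 3: F_3 = 10^(1.69/10) = 1.476, G_3 = 10^(12.9/10) = 19.50
  Stage 4: F_4 = 10^(5.32/10) = 3.404, G_4 = 10^(−4.60/10) = 0.3467
Friis cascade:
  F = 1.213 + (1.503 − 1)/0.8241 + (1.476 − 1)/0.5483 + (3.404 − 1)/10.69 = 2.916
NF = 10 log₁₀(2.916) = 4.65 dB

4.65 dB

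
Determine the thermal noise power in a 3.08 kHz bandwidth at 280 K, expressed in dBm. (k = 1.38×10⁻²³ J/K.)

−139.2 dBm

P_n = kTB = 1.38×10⁻²³ × 280 × 3.08×10³ = 1.19×10⁻¹⁷ W
In dBm: 10 log₁₀(1.19×10⁻¹⁷ / 10⁻³) = −139.2 dBm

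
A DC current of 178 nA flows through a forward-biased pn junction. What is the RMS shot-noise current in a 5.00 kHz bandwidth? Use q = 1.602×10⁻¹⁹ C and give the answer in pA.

16.9 pA

I_n = √(2qI·B)
2qI·B = 2 × 1.602×10⁻¹⁹ × 1.78×10⁻⁷ × 5.00×10³ = 2.85×10⁻²² A²
I_n = √(2.85×10⁻²²) = 1.69×10⁻¹¹ A = 16.9 pA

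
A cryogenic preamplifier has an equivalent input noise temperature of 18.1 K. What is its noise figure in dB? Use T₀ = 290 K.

F = 1 + T_e/T₀ = 1 + 18.1/290 = 1.06241
NF = 10 log₁₀(1.06241) = 0.263 dB

0.263 dB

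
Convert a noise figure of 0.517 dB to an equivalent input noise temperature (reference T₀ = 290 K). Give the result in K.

36.7 K

F = 10^(0.517/10) = 1.12642
T_e = (F − 1)·T₀ = (1.12642 − 1) × 290 = 36.7 K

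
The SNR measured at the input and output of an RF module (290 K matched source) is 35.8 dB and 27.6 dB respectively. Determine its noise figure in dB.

NF (dB) = SNR_in(dB) − SNR_out(dB) when the source is at T₀
NF = 35.8 − 27.6 = 8.2 dB

8.2 dB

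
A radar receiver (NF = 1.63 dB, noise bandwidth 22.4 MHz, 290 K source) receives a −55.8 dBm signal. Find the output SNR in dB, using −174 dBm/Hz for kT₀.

43.1 dB

Noise floor: N = −174 + 10 log₁₀(B) + NF
10 log₁₀(2.24×10⁷) = 73.5 dB
N = −174 + 73.5 + 1.63 = −98.87 dBm
SNR = P_sig − N = −55.8 − (−98.87) = 43.07 dB → 43.1 dB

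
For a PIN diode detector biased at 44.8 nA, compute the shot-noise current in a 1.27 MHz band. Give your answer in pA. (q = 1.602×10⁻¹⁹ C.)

135 pA

I_n = √(2qI·B)
2qI·B = 2 × 1.602×10⁻¹⁹ × 4.48×10⁻⁸ × 1.27×10⁶ = 1.82×10⁻²⁰ A²
I_n = √(1.82×10⁻²⁰) = 1.35×10⁻¹⁰ A = 135 pA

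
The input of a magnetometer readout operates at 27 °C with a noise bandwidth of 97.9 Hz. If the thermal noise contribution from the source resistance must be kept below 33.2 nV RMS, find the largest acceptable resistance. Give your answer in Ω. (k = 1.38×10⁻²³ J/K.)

T = 27 °C + 273.15 = 300.15 K
Johnson–Nyquist: V_n = √(4kTRB) ⇒ R = V_n² / (4kTB)
4kTB = 4 × 1.38×10⁻²³ × 300.15 × 9.79×10¹ = 1.62×10⁻¹⁸
R = (3.32×10⁻⁸)² / 1.62×10⁻¹⁸ = 6.80×10² Ω = 680 Ω

680 Ω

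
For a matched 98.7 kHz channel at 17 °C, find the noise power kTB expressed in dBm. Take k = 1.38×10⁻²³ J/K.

T = 17 °C + 273.15 = 290.15 K
P_n = kTB = 1.38×10⁻²³ × 290.15 × 9.87×10⁴ = 3.95×10⁻¹⁶ W
In dBm: 10 log₁₀(3.95×10⁻¹⁶ / 10⁻³) = −124.0 dBm

−124.0 dBm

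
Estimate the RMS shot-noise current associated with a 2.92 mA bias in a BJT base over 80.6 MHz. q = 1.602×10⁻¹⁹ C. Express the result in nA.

I_n = √(2qI·B)
2qI·B = 2 × 1.602×10⁻¹⁹ × 2.92×10⁻³ × 8.06×10⁷ = 7.54×10⁻¹⁴ A²
I_n = √(7.54×10⁻¹⁴) = 2.75×10⁻⁷ A = 275 nA

275 nA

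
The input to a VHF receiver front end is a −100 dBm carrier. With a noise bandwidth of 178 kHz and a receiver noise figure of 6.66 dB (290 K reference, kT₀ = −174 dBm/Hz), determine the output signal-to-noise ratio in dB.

Noise floor: N = −174 + 10 log₁₀(B) + NF
10 log₁₀(1.78×10⁵) = 52.5 dB
N = −174 + 52.5 + 6.66 = −114.84 dBm
SNR = P_sig − N = −100 − (−114.84) = 14.84 dB → 14.8 dB

14.8 dB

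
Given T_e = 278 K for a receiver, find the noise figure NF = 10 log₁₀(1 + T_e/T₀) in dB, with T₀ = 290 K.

F = 1 + T_e/T₀ = 1 + 278/290 = 1.95862
NF = 10 log₁₀(1.95862) = 2.92 dB

2.92 dB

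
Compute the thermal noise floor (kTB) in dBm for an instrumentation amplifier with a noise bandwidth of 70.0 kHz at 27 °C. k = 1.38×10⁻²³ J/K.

T = 27 °C + 273.15 = 300.15 K
P_n = kTB = 1.38×10⁻²³ × 300.15 × 7.00×10⁴ = 2.90×10⁻¹⁶ W
In dBm: 10 log₁₀(2.90×10⁻¹⁶ / 10⁻³) = −125.4 dBm

−125.4 dBm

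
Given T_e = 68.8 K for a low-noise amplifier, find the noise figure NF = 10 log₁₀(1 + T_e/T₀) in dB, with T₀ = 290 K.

0.925 dB

F = 1 + T_e/T₀ = 1 + 68.8/290 = 1.23724
NF = 10 log₁₀(1.23724) = 0.925 dB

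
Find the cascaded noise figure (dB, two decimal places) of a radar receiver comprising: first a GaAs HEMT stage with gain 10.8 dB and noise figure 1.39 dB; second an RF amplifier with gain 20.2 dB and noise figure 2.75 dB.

Convert to linear (a loss of L dB is a gain of −L dB): F_i = 10^(NF_i/10), G_i = 10^(G_i,dB/10)
  Stage 1: F_1 = 10^(1.39/10) = 1.377, G_1 = 10^(10.8/10) = 12.02
  Stage 2: F_2 = 10^(2.75/10) = 1.884, G_2 = 10^(20.2/10) = 104.7
Friis cascade:
  F = 1.377 + (1.884 − 1)/12.02 = 1.451
NF = 10 log₁₀(1.451) = 1.62 dB

1.62 dB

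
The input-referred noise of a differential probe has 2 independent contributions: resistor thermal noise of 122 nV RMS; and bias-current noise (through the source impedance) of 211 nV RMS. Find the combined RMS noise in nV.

244 nV

Uncorrelated sources add in power (mean-square): V_tot = √(ΣV_i²)
V_tot = √[(1.22×10⁻⁷)² + (2.11×10⁻⁷)²] = 2.44×10⁻⁷ V = 244 nV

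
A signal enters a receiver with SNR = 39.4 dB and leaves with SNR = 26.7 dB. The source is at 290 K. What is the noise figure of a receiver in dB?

NF (dB) = SNR_in(dB) − SNR_out(dB) when the source is at T₀
NF = 39.4 − 26.7 = 12.7 dB

12.7 dB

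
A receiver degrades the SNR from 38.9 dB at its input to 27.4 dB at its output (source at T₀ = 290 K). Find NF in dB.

NF (dB) = SNR_in(dB) − SNR_out(dB) when the source is at T₀
NF = 38.9 − 27.4 = 11.5 dB

11.5 dB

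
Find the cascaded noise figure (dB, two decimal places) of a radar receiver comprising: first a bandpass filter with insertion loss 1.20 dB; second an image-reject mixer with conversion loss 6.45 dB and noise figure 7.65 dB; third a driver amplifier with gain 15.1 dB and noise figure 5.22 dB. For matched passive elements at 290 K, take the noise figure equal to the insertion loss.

13.27 dB

Convert to linear (a loss of L dB is a gain of −L dB): F_i = 10^(NF_i/10), G_i = 10^(G_i,dB/10)
  Stage 1: F_1 = 10^(1.20/10) = 1.318, G_1 = 10^(−1.20/10) = 0.7586
  Stage 2: F_2 = 10^(7.65/10) = 5.821, G_2 = 10^(−6.45/10) = 0.2265
  Stage 3: F_3 = 10^(5.22/10) = 3.327, G_3 = 10^(15.1/10) = 32.36
Friis cascade:
  F = 1.318 + (5.821 − 1)/0.7586 + (3.327 − 1)/0.1718 = 21.22
NF = 10 log₁₀(21.22) = 13.27 dB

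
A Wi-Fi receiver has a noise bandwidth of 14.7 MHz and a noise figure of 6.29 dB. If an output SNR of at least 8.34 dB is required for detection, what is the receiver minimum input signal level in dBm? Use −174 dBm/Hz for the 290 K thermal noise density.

Sensitivity = −174 + 10 log₁₀(B) + NF + SNR_min
= −174 + 71.67 + 6.29 + 8.34
= −87.70 dBm → −87.7 dBm

−87.7 dBm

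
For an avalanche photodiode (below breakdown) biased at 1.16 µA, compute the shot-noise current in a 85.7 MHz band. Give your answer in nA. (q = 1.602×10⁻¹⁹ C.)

I_n = √(2qI·B)
2qI·B = 2 × 1.602×10⁻¹⁹ × 1.16×10⁻⁶ × 8.57×10⁷ = 3.19×10⁻¹⁷ A²
I_n = √(3.19×10⁻¹⁷) = 5.64×10⁻⁹ A = 5.64 nA

5.64 nA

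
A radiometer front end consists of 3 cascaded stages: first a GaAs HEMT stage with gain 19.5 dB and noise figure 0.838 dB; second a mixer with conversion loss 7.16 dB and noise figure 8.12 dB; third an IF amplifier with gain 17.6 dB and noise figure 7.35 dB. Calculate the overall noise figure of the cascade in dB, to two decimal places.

Convert to linear (a loss of L dB is a gain of −L dB): F_i = 10^(NF_i/10), G_i = 10^(G_i,dB/10)
  Stage 1: F_1 = 10^(0.838/10) = 1.213, G_1 = 10^(19.5/10) = 89.13
  Stage 2: F_2 = 10^(8.12/10) = 6.486, G_2 = 10^(−7.16/10) = 0.1923
  Stage 3: F_3 = 10^(7.35/10) = 5.433, G_3 = 10^(17.6/10) = 57.54
Friis cascade:
  F = 1.213 + (6.486 − 1)/89.13 + (5.433 − 1)/17.14 = 1.533
NF = 10 log₁₀(1.533) = 1.86 dB

1.86 dB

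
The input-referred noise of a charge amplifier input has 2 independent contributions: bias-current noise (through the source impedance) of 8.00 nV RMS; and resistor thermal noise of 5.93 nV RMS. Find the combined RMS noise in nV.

9.96 nV

Uncorrelated sources add in power (mean-square): V_tot = √(ΣV_i²)
V_tot = √[(8.00×10⁻⁹)² + (5.93×10⁻⁹)²] = 9.96×10⁻⁹ V = 9.96 nV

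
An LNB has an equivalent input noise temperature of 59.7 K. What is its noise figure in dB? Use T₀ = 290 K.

0.813 dB

F = 1 + T_e/T₀ = 1 + 59.7/290 = 1.20586
NF = 10 log₁₀(1.20586) = 0.813 dB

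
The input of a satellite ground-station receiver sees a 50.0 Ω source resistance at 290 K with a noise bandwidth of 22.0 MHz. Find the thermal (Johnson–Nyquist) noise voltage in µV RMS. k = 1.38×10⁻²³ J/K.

V_n = √(4kTRB)
4kTRB = 4 × 1.38×10⁻²³ × 290 × 5.00×10¹ × 2.20×10⁷ = 1.76×10⁻¹¹ V²
V_n = √(1.76×10⁻¹¹) = 4.20×10⁻⁶ V = 4.20 µV

4.20 µV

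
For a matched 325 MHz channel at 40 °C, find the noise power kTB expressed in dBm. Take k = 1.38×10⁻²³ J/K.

T = 40 °C + 273.15 = 313.15 K
P_n = kTB = 1.38×10⁻²³ × 313.15 × 3.25×10⁸ = 1.40×10⁻¹² W
In dBm: 10 log₁₀(1.40×10⁻¹² / 10⁻³) = −88.5 dBm

−88.5 dBm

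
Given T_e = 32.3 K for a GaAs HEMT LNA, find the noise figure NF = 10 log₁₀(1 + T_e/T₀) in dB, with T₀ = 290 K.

0.459 dB

F = 1 + T_e/T₀ = 1 + 32.3/290 = 1.11138
NF = 10 log₁₀(1.11138) = 0.459 dB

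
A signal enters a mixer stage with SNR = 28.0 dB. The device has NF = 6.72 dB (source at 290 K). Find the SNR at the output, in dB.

By definition F = SNR_in/SNR_out, so in dB: SNR_out = SNR_in − NF
SNR_out = 28.0 − 6.72 = 21.28 dB

21.28 dB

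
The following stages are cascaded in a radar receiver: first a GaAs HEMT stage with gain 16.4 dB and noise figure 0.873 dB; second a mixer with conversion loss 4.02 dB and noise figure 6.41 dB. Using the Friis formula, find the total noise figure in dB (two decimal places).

1.14 dB

Convert to linear (a loss of L dB is a gain of −L dB): F_i = 10^(NF_i/10), G_i = 10^(G_i,dB/10)
  Stage 1: F_1 = 10^(0.873/10) = 1.223, G_1 = 10^(16.4/10) = 43.65
  Stage 2: F_2 = 10^(6.41/10) = 4.375, G_2 = 10^(−4.02/10) = 0.3963
Friis cascade:
  F = 1.223 + (4.375 − 1)/43.65 = 1.300
NF = 10 log₁₀(1.300) = 1.14 dB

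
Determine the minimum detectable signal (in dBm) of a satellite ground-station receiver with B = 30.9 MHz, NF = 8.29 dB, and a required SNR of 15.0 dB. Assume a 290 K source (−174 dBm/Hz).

−75.8 dBm

Sensitivity = −174 + 10 log₁₀(B) + NF + SNR_min
= −174 + 74.9 + 8.29 + 15.0
= −75.81 dBm → −75.8 dBm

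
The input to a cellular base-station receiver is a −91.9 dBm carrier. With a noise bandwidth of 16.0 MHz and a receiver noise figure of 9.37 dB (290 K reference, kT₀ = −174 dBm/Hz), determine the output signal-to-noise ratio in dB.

0.7 dB

Noise floor: N = −174 + 10 log₁₀(B) + NF
10 log₁₀(1.60×10⁷) = 72.04 dB
N = −174 + 72.04 + 9.37 = −92.59 dBm
SNR = P_sig − N = −91.9 − (−92.59) = 0.69 dB → 0.7 dB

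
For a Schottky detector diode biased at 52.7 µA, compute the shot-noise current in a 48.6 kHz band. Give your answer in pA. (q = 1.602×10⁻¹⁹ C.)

906 pA

I_n = √(2qI·B)
2qI·B = 2 × 1.602×10⁻¹⁹ × 5.27×10⁻⁵ × 4.86×10⁴ = 8.21×10⁻¹⁹ A²
I_n = √(8.21×10⁻¹⁹) = 9.06×10⁻¹⁰ A = 906 pA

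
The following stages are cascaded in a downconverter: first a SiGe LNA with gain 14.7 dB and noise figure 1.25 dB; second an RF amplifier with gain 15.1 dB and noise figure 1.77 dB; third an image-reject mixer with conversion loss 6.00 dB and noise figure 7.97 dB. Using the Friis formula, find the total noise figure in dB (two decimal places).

1.32 dB

Convert to linear (a loss of L dB is a gain of −L dB): F_i = 10^(NF_i/10), G_i = 10^(G_i,dB/10)
  Stage 1: F_1 = 10^(1.25/10) = 1.334, G_1 = 10^(14.7/10) = 29.51
  Stage 2: F_2 = 10^(1.77/10) = 1.503, G_2 = 10^(15.1/10) = 32.36
  Stage 3: F_3 = 10^(7.97/10) = 6.266, G_3 = 10^(−6.00/10) = 0.2512
Friis cascade:
  F = 1.334 + (1.503 − 1)/29.51 + (6.266 − 1)/955.0 = 1.356
NF = 10 log₁₀(1.356) = 1.32 dB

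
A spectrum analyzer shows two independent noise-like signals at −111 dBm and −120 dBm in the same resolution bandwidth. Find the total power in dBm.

−110.5 dBm

Convert to linear, add, convert back:
P₁ = 7.94×10⁻¹⁵ W, P₂ = 1.00×10⁻¹⁵ W
P_tot = 8.94×10⁻¹⁵ W → 10 log₁₀(P_tot / 10⁻³) = −110.5 dBm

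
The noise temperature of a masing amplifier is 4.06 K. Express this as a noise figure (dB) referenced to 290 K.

F = 1 + T_e/T₀ = 1 + 4.06/290 = 1.014
NF = 10 log₁₀(1.014) = 0.060 dB

0.060 dB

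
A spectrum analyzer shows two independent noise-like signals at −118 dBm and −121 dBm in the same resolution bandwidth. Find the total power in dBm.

−116.2 dBm

Convert to linear, add, convert back:
P₁ = 1.58×10⁻¹⁵ W, P₂ = 7.94×10⁻¹⁶ W
P_tot = 2.38×10⁻¹⁵ W → 10 log₁₀(P_tot / 10⁻³) = −116.2 dBm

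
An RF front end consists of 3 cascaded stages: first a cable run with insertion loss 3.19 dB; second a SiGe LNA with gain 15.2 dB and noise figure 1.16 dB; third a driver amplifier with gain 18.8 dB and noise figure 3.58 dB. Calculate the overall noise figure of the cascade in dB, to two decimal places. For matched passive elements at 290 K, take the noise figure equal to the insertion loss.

Convert to linear (a loss of L dB is a gain of −L dB): F_i = 10^(NF_i/10), G_i = 10^(G_i,dB/10)
  Stage 1: F_1 = 10^(3.19/10) = 2.084, G_1 = 10^(−3.19/10) = 0.4797
  Stage 2: F_2 = 10^(1.16/10) = 1.306, G_2 = 10^(15.2/10) = 33.11
  Stage 3: F_3 = 10^(3.58/10) = 2.280, G_3 = 10^(18.8/10) = 75.86
Friis cascade:
  F = 2.084 + (1.306 − 1)/0.4797 + (2.280 − 1)/15.89 = 2.803
NF = 10 log₁₀(2.803) = 4.48 dB

4.48 dB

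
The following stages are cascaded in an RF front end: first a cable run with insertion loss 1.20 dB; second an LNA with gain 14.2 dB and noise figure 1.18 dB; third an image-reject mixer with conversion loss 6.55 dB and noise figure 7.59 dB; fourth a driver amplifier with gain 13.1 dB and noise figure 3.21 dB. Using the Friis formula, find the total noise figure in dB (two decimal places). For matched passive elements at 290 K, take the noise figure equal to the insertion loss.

3.45 dB

Convert to linear (a loss of L dB is a gain of −L dB): F_i = 10^(NF_i/10), G_i = 10^(G_i,dB/10)
  Stage 1: F_1 = 10^(1.20/10) = 1.318, G_1 = 10^(−1.20/10) = 0.7586
  Stage 2: F_2 = 10^(1.18/10) = 1.312, G_2 = 10^(14.2/10) = 26.30
  Stage 3: F_3 = 10^(7.59/10) = 5.741, G_3 = 10^(−6.55/10) = 0.2213
  Stage 4: F_4 = 10^(3.21/10) = 2.094, G_4 = 10^(13.1/10) = 20.42
Friis cascade:
  F = 1.318 + (1.312 − 1)/0.7586 + (5.741 − 1)/19.95 + (2.094 − 1)/4.416 = 2.215
NF = 10 log₁₀(2.215) = 3.45 dB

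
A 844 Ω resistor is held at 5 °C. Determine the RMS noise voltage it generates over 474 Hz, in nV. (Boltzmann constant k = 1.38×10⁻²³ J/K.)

78.4 nV

T = 5 °C + 273.15 = 278.15 K
V_n = √(4kTRB)
4kTRB = 4 × 1.38×10⁻²³ × 278.15 × 8.44×10² × 4.74×10² = 6.14×10⁻¹⁵ V²
V_n = √(6.14×10⁻¹⁵) = 7.84×10⁻⁸ V = 78.4 nV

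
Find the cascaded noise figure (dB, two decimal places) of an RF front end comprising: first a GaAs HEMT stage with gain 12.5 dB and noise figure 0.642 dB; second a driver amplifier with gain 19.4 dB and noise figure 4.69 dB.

Convert to linear (a loss of L dB is a gain of −L dB): F_i = 10^(NF_i/10), G_i = 10^(G_i,dB/10)
  Stage 1: F_1 = 10^(0.642/10) = 1.159, G_1 = 10^(12.5/10) = 17.78
  Stage 2: F_2 = 10^(4.69/10) = 2.944, G_2 = 10^(19.4/10) = 87.10
Friis cascade:
  F = 1.159 + (2.944 − 1)/17.78 = 1.269
NF = 10 log₁₀(1.269) = 1.03 dB

1.03 dB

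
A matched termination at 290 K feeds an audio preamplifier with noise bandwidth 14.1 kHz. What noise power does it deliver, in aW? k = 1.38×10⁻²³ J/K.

P_n = kTB = 1.38×10⁻²³ × 290 × 1.41×10⁴ = 5.64×10⁻¹⁷ W = 56.4 aW

56.4 aW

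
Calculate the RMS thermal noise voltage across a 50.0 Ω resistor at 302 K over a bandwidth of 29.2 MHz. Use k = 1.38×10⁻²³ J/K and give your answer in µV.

4.93 µV

V_n = √(4kTRB)
4kTRB = 4 × 1.38×10⁻²³ × 302 × 5.00×10¹ × 2.92×10⁷ = 2.43×10⁻¹¹ V²
V_n = √(2.43×10⁻¹¹) = 4.93×10⁻⁶ V = 4.93 µV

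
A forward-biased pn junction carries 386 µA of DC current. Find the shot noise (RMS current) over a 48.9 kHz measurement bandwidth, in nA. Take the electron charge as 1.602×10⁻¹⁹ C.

2.46 nA

I_n = √(2qI·B)
2qI·B = 2 × 1.602×10⁻¹⁹ × 3.86×10⁻⁴ × 4.89×10⁴ = 6.05×10⁻¹⁸ A²
I_n = √(6.05×10⁻¹⁸) = 2.46×10⁻⁹ A = 2.46 nA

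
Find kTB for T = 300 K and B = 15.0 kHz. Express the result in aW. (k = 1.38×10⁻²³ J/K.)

62.1 aW

P_n = kTB = 1.38×10⁻²³ × 300 × 1.50×10⁴ = 6.21×10⁻¹⁷ W = 62.1 aW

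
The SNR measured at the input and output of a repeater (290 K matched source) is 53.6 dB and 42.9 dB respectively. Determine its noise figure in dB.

NF (dB) = SNR_in(dB) − SNR_out(dB) when the source is at T₀
NF = 53.6 − 42.9 = 10.7 dB

10.7 dB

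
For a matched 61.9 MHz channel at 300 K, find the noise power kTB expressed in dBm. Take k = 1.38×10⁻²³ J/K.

P_n = kTB = 1.38×10⁻²³ × 300 × 6.19×10⁷ = 2.56×10⁻¹³ W
In dBm: 10 log₁₀(2.56×10⁻¹³ / 10⁻³) = −95.9 dBm

−95.9 dBm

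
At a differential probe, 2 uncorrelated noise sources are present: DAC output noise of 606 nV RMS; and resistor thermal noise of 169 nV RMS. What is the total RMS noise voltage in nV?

629 nV

Uncorrelated sources add in power (mean-square): V_tot = √(ΣV_i²)
V_tot = √[(6.06×10⁻⁷)² + (1.69×10⁻⁷)²] = 6.29×10⁻⁷ V = 629 nV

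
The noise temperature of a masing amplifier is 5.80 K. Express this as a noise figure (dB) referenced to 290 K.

0.086 dB

F = 1 + T_e/T₀ = 1 + 5.80/290 = 1.02
NF = 10 log₁₀(1.02) = 0.086 dB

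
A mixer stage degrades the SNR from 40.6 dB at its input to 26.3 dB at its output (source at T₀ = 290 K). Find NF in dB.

NF (dB) = SNR_in(dB) − SNR_out(dB) when the source is at T₀
NF = 40.6 − 26.3 = 14.3 dB

14.3 dB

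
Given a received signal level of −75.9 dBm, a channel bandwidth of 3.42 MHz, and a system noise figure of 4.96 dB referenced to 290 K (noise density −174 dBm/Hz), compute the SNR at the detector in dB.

27.8 dB

Noise floor: N = −174 + 10 log₁₀(B) + NF
10 log₁₀(3.42×10⁶) = 65.34 dB
N = −174 + 65.34 + 4.96 = −103.70 dBm
SNR = P_sig − N = −75.9 − (−103.70) = 27.80 dB → 27.8 dB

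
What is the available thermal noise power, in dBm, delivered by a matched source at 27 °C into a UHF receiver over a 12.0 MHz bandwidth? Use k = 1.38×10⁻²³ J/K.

−103.0 dBm

T = 27 °C + 273.15 = 300.15 K
P_n = kTB = 1.38×10⁻²³ × 300.15 × 1.20×10⁷ = 4.97×10⁻¹⁴ W
In dBm: 10 log₁₀(4.97×10⁻¹⁴ / 10⁻³) = −103.0 dBm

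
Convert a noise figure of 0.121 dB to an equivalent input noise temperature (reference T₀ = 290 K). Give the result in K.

8.19 K

F = 10^(0.121/10) = 1.02825
T_e = (F − 1)·T₀ = (1.02825 − 1) × 290 = 8.19 K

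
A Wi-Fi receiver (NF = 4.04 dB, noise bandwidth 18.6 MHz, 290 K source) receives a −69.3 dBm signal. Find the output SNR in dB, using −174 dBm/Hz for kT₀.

Noise floor: N = −174 + 10 log₁₀(B) + NF
10 log₁₀(1.86×10⁷) = 72.7 dB
N = −174 + 72.7 + 4.04 = −97.26 dBm
SNR = P_sig − N = −69.3 − (−97.26) = 27.96 dB → 28.0 dB

28.0 dB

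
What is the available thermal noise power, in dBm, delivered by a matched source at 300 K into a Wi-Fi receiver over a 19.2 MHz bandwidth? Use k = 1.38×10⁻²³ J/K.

−101.0 dBm

P_n = kTB = 1.38×10⁻²³ × 300 × 1.92×10⁷ = 7.95×10⁻¹⁴ W
In dBm: 10 log₁₀(7.95×10⁻¹⁴ / 10⁻³) = −101.0 dBm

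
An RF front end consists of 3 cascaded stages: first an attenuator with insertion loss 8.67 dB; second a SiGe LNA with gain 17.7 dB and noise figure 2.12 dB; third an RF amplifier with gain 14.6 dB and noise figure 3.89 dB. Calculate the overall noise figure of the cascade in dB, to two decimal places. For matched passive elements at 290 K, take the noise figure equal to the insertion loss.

10.86 dB

Convert to linear (a loss of L dB is a gain of −L dB): F_i = 10^(NF_i/10), G_i = 10^(G_i,dB/10)
  Stage 1: F_1 = 10^(8.67/10) = 7.362, G_1 = 10^(−8.67/10) = 0.1358
  Stage 2: F_2 = 10^(2.12/10) = 1.629, G_2 = 10^(17.7/10) = 58.88
  Stage 3: F_3 = 10^(3.89/10) = 2.449, G_3 = 10^(14.6/10) = 28.84
Friis cascade:
  F = 7.362 + (1.629 − 1)/0.1358 + (2.449 − 1)/7.998 = 12.18
NF = 10 log₁₀(12.18) = 10.86 dB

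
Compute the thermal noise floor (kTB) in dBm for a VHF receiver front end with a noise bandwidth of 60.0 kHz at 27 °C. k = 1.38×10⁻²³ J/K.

−126.0 dBm

T = 27 °C + 273.15 = 300.15 K
P_n = kTB = 1.38×10⁻²³ × 300.15 × 6.00×10⁴ = 2.49×10⁻¹⁶ W
In dBm: 10 log₁₀(2.49×10⁻¹⁶ / 10⁻³) = −126.0 dBm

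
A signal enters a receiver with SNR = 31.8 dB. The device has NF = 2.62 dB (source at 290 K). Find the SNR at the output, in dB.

29.18 dB

By definition F = SNR_in/SNR_out, so in dB: SNR_out = SNR_in − NF
SNR_out = 31.8 − 2.62 = 29.18 dB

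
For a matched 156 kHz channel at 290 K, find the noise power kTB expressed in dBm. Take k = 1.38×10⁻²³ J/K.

P_n = kTB = 1.38×10⁻²³ × 290 × 1.56×10⁵ = 6.24×10⁻¹⁶ W
In dBm: 10 log₁₀(6.24×10⁻¹⁶ / 10⁻³) = −122.0 dBm

−122.0 dBm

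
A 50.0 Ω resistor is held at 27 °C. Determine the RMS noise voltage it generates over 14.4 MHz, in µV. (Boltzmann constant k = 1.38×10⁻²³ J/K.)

3.45 µV

T = 27 °C + 273.15 = 300.15 K
V_n = √(4kTRB)
4kTRB = 4 × 1.38×10⁻²³ × 300.15 × 5.00×10¹ × 1.44×10⁷ = 1.19×10⁻¹¹ V²
V_n = √(1.19×10⁻¹¹) = 3.45×10⁻⁶ V = 3.45 µV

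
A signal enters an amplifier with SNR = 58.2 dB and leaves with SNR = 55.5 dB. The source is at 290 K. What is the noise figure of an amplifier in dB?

2.7 dB

NF (dB) = SNR_in(dB) − SNR_out(dB) when the source is at T₀
NF = 58.2 − 55.5 = 2.7 dB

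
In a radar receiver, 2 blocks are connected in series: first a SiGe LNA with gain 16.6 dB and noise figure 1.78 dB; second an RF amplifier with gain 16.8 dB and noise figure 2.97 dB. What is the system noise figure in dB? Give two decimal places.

Convert to linear (a loss of L dB is a gain of −L dB): F_i = 10^(NF_i/10), G_i = 10^(G_i,dB/10)
  Stage 1: F_1 = 10^(1.78/10) = 1.507, G_1 = 10^(16.6/10) = 45.71
  Stage 2: F_2 = 10^(2.97/10) = 1.982, G_2 = 10^(16.8/10) = 47.86
Friis cascade:
  F = 1.507 + (1.982 − 1)/45.71 = 1.528
NF = 10 log₁₀(1.528) = 1.84 dB

1.84 dB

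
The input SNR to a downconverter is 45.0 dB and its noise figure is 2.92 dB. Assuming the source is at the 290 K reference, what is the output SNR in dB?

42.08 dB

By definition F = SNR_in/SNR_out, so in dB: SNR_out = SNR_in − NF
SNR_out = 45.0 − 2.92 = 42.08 dB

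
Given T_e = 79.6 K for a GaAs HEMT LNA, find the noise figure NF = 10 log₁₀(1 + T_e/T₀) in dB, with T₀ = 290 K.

1.05 dB

F = 1 + T_e/T₀ = 1 + 79.6/290 = 1.27448
NF = 10 log₁₀(1.27448) = 1.05 dB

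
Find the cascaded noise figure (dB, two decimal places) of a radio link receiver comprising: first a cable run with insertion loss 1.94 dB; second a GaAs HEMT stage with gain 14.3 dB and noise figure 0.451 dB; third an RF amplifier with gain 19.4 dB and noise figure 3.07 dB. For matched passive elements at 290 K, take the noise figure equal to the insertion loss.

Convert to linear (a loss of L dB is a gain of −L dB): F_i = 10^(NF_i/10), G_i = 10^(G_i,dB/10)
  Stage 1: F_1 = 10^(1.94/10) = 1.563, G_1 = 10^(−1.94/10) = 0.6397
  Stage 2: F_2 = 10^(0.451/10) = 1.109, G_2 = 10^(14.3/10) = 26.92
  Stage 3: F_3 = 10^(3.07/10) = 2.028, G_3 = 10^(19.4/10) = 87.10
Friis cascade:
  F = 1.563 + (1.109 − 1)/0.6397 + (2.028 − 1)/17.22 = 1.794
NF = 10 log₁₀(1.794) = 2.54 dB

2.54 dB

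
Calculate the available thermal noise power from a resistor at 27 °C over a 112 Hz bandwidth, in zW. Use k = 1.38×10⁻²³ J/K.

T = 27 °C + 273.15 = 300.15 K
P_n = kTB = 1.38×10⁻²³ × 300.15 × 1.12×10² = 4.64×10⁻¹⁹ W = 464 zW

464 zW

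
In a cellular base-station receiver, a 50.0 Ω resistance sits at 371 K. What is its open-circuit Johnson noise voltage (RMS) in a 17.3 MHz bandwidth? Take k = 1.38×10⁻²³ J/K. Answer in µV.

4.21 µV

V_n = √(4kTRB)
4kTRB = 4 × 1.38×10⁻²³ × 371 × 5.00×10¹ × 1.73×10⁷ = 1.77×10⁻¹¹ V²
V_n = √(1.77×10⁻¹¹) = 4.21×10⁻⁶ V = 4.21 µV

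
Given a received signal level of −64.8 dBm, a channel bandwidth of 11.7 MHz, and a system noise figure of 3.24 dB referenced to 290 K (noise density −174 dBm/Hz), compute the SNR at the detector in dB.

35.3 dB

Noise floor: N = −174 + 10 log₁₀(B) + NF
10 log₁₀(1.17×10⁷) = 70.68 dB
N = −174 + 70.68 + 3.24 = −100.08 dBm
SNR = P_sig − N = −64.8 − (−100.08) = 35.28 dB → 35.3 dB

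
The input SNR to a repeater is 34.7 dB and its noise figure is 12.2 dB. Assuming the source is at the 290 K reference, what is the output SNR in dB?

By definition F = SNR_in/SNR_out, so in dB: SNR_out = SNR_in − NF
SNR_out = 34.7 − 12.2 = 22.5 dB

22.5 dB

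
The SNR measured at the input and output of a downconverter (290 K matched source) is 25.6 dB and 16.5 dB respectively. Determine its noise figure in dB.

9.1 dB

NF (dB) = SNR_in(dB) − SNR_out(dB) when the source is at T₀
NF = 25.6 − 16.5 = 9.1 dB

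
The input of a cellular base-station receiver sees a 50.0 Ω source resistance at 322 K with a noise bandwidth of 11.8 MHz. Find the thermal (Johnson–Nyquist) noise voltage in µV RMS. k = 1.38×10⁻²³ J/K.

V_n = √(4kTRB)
4kTRB = 4 × 1.38×10⁻²³ × 322 × 5.00×10¹ × 1.18×10⁷ = 1.05×10⁻¹¹ V²
V_n = √(1.05×10⁻¹¹) = 3.24×10⁻⁶ V = 3.24 µV

3.24 µV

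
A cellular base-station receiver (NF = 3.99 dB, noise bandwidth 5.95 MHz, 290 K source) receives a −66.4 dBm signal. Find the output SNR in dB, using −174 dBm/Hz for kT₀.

Noise floor: N = −174 + 10 log₁₀(B) + NF
10 log₁₀(5.95×10⁶) = 67.75 dB
N = −174 + 67.75 + 3.99 = −102.26 dBm
SNR = P_sig − N = −66.4 − (−102.26) = 35.86 dB → 35.9 dB

35.9 dB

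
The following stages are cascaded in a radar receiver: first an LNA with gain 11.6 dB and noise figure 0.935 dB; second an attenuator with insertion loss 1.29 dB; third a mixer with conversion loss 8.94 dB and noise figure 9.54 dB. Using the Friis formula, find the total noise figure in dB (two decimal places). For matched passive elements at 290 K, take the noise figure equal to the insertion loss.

Convert to linear (a loss of L dB is a gain of −L dB): F_i = 10^(NF_i/10), G_i = 10^(G_i,dB/10)
  Stage 1: F_1 = 10^(0.935/10) = 1.240, G_1 = 10^(11.6/10) = 14.45
  Stage 2: F_2 = 10^(1.29/10) = 1.346, G_2 = 10^(−1.29/10) = 0.7430
  Stage 3: F_3 = 10^(9.54/10) = 8.995, G_3 = 10^(−8.94/10) = 0.1276
Friis cascade:
  F = 1.240 + (1.346 − 1)/14.45 + (8.995 − 1)/10.74 = 2.009
NF = 10 log₁₀(2.009) = 3.03 dB

3.03 dB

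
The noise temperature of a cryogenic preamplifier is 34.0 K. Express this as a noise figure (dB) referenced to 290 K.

0.481 dB

F = 1 + T_e/T₀ = 1 + 34.0/290 = 1.11724
NF = 10 log₁₀(1.11724) = 0.481 dB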